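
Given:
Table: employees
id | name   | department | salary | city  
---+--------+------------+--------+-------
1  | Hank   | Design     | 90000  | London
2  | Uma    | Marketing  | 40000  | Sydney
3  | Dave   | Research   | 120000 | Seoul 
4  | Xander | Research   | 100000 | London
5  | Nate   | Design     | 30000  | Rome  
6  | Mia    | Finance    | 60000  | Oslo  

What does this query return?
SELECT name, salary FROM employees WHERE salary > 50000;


Filtering: salary > 50000
Matching: 4 rows

4 rows:
Hank, 90000
Dave, 120000
Xander, 100000
Mia, 60000


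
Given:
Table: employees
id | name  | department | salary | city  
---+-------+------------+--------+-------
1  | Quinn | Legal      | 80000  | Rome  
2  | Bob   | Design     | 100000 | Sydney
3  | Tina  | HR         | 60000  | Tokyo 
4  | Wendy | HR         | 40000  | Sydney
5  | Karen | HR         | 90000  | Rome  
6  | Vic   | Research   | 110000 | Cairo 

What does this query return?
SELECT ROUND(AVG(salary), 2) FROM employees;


SUM(salary) = 480000
COUNT = 6
ROUND(AVG, 2) = ROUND(480000 / 6, 2) = 80000.0

80000.0


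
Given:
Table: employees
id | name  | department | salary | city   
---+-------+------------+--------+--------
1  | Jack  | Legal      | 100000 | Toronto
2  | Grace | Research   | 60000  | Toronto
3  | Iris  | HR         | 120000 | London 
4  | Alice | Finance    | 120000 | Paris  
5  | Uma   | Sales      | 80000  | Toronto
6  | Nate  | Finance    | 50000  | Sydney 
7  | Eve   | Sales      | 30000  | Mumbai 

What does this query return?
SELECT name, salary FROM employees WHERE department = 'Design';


Filtering: department = 'Design'
Matching rows: 0

Empty result set (0 rows)


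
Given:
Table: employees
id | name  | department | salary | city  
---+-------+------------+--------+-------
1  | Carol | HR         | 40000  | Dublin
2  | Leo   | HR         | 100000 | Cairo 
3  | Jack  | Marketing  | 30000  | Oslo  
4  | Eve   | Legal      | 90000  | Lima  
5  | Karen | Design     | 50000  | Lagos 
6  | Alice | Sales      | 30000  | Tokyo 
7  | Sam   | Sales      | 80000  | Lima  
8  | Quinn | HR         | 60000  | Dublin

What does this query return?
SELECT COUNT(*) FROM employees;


COUNT(*) counts all rows

8


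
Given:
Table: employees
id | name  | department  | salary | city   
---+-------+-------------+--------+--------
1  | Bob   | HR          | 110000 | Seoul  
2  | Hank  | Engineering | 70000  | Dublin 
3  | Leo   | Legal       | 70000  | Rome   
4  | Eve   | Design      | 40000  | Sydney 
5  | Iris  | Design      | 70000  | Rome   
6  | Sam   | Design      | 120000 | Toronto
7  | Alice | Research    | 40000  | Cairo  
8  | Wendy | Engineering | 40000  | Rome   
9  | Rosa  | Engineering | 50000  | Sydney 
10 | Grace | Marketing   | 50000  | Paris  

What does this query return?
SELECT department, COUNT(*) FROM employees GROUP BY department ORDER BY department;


Assigning each row to its department group:
  Bob -> HR
  Hank -> Engineering
  Leo -> Legal
  Eve -> Design
  Iris -> Design
  Sam -> Design
  Alice -> Research
  Wendy -> Engineering
  Rosa -> Engineering
  Grace -> Marketing


6 groups:
Design, 3
Engineering, 3
HR, 1
Legal, 1
Marketing, 1
Research, 1


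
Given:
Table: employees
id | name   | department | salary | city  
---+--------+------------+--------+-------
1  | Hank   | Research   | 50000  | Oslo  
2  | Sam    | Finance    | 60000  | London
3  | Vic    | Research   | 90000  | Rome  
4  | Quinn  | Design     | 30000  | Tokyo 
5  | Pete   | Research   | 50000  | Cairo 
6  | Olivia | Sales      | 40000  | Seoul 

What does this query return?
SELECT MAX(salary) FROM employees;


Salaries: 50000, 60000, 90000, 30000, 50000, 40000
MAX = 90000

90000


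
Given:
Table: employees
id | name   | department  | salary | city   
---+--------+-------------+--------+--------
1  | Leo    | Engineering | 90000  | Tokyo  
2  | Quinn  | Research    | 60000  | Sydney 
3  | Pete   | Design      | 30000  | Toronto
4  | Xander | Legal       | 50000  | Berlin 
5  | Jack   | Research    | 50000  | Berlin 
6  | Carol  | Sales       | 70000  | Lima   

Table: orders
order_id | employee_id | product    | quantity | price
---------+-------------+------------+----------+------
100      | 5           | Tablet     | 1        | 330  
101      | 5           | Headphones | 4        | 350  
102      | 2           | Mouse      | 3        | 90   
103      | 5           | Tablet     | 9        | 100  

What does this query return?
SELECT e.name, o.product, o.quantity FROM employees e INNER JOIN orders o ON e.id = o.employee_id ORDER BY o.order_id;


Joining employees.id = orders.employee_id:
  employee Jack (id=5) -> order Tablet
  employee Jack (id=5) -> order Headphones
  employee Quinn (id=2) -> order Mouse
  employee Jack (id=5) -> order Tablet


4 rows:
Jack, Tablet, 1
Jack, Headphones, 4
Quinn, Mouse, 3
Jack, Tablet, 9


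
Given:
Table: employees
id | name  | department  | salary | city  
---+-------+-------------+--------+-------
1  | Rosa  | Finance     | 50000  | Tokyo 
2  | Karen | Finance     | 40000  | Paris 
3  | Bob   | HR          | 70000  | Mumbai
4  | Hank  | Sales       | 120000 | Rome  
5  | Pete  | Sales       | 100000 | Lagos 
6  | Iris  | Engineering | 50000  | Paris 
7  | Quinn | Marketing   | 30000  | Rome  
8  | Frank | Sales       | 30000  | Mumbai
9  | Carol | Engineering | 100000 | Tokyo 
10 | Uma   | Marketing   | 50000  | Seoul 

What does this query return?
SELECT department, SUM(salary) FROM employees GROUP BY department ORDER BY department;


Summing salary within each department:
  Engineering: 50000 + 100000 = 150000
  Finance: 50000 + 40000 = 90000
  HR: 70000 = 70000
  Marketing: 30000 + 50000 = 80000
  Sales: 120000 + 100000 + 30000 = 250000


5 groups:
Engineering, 150000
Finance, 90000
HR, 70000
Marketing, 80000
Sales, 250000


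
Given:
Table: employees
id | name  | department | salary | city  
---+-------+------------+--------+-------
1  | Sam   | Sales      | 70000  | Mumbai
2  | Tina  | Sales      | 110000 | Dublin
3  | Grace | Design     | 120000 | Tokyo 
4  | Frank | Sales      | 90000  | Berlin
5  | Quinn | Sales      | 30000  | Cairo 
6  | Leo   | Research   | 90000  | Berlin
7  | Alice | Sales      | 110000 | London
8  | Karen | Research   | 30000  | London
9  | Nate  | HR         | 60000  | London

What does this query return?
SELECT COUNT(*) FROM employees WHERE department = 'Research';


Counting rows where department = 'Research'
  Leo -> MATCH
  Karen -> MATCH


2


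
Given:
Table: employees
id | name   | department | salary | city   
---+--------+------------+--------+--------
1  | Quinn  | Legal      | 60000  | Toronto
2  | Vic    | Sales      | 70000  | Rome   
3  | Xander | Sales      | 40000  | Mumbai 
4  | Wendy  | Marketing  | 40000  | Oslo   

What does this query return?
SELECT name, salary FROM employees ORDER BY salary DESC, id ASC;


Sorting by salary DESC, then id ASC for ties

4 rows:
Vic, 70000
Quinn, 60000
Xander, 40000
Wendy, 40000


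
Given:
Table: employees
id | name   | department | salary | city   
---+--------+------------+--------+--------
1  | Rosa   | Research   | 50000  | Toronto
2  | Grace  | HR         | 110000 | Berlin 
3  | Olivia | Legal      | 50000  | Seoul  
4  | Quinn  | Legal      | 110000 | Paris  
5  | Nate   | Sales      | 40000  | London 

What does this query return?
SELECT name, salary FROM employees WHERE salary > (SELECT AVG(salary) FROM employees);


Subquery: AVG(salary) = 72000.0
Filtering: salary > 72000.0
  Grace (110000) -> MATCH
  Quinn (110000) -> MATCH


2 rows:
Grace, 110000
Quinn, 110000


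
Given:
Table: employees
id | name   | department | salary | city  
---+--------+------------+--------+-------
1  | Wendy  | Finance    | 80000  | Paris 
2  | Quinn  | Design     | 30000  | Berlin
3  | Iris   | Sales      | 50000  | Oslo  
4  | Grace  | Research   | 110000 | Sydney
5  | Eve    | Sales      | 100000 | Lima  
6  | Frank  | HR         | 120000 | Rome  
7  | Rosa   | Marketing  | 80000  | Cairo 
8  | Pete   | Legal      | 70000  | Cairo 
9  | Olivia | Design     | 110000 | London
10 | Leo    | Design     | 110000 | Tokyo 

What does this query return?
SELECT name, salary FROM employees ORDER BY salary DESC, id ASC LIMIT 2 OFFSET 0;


Sort by salary DESC (id ASC tiebreak), then skip 0 and take 2
Rows 1 through 2

2 rows:
Frank, 120000
Grace, 110000


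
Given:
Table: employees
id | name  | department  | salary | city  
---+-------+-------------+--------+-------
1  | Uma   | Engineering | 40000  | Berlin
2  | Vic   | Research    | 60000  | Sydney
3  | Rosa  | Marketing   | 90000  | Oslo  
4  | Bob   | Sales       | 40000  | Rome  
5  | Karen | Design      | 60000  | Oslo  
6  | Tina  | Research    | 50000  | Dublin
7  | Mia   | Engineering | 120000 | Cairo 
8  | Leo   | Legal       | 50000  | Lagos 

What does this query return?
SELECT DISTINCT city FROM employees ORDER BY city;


All 'city' values (row order): Berlin, Sydney, Oslo, Rome, Oslo, Dublin, Cairo, Lagos
Removing duplicates leaves 7 unique value(s).

7 values:
Berlin
Cairo
Dublin
Lagos
Oslo
Rome
Sydney


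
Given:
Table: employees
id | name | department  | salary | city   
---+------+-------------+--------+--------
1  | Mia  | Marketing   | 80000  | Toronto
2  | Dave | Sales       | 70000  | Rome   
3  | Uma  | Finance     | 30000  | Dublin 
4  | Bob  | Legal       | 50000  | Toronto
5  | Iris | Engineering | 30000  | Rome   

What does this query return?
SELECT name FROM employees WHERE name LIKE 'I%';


LIKE 'I%' matches names starting with 'I'
Matching: 1

1 rows:
Iris


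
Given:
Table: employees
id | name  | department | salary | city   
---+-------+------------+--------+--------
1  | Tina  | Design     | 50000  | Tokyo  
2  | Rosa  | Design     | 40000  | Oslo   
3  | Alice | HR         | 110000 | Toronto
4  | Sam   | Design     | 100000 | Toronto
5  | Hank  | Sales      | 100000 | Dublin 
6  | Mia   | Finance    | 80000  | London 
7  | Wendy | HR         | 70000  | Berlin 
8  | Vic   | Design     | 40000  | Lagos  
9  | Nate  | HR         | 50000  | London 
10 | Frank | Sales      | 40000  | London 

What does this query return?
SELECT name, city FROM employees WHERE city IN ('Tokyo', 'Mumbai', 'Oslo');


Filtering: city IN ('Tokyo', 'Mumbai', 'Oslo')
Matching: 2 rows

2 rows:
Tina, Tokyo
Rosa, Oslo


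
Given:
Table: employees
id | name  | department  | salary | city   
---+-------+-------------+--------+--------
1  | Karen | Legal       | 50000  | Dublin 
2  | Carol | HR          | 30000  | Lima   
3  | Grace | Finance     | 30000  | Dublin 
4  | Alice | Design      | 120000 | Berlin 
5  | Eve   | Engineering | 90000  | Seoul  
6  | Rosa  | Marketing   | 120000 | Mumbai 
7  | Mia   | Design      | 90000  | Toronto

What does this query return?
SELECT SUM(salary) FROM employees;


SUM(salary) = 50000 + 30000 + 30000 + 120000 + 90000 + 120000 + 90000 = 530000

530000


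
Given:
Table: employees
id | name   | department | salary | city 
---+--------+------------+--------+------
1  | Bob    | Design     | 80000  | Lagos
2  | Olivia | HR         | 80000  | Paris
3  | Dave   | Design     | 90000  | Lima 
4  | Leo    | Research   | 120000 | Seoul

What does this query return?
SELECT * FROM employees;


SELECT * returns all 4 rows with all columns

4 rows:
1, Bob, Design, 80000, Lagos
2, Olivia, HR, 80000, Paris
3, Dave, Design, 90000, Lima
4, Leo, Research, 120000, Seoul


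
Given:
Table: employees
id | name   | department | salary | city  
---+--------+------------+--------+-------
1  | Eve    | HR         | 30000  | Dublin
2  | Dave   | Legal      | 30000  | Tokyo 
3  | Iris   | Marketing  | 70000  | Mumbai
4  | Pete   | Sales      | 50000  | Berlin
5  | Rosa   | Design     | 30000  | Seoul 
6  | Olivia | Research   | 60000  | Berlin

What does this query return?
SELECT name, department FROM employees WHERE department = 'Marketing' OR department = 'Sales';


Filtering: department = 'Marketing' OR 'Sales'
Matching: 2 rows

2 rows:
Iris, Marketing
Pete, Sales


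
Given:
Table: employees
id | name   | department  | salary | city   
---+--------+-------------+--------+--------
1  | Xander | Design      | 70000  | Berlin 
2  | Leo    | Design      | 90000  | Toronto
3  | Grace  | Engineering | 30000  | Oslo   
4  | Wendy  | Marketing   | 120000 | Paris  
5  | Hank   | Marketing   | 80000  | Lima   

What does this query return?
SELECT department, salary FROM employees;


Projecting columns: department, salary

5 rows:
Design, 70000
Design, 90000
Engineering, 30000
Marketing, 120000
Marketing, 80000


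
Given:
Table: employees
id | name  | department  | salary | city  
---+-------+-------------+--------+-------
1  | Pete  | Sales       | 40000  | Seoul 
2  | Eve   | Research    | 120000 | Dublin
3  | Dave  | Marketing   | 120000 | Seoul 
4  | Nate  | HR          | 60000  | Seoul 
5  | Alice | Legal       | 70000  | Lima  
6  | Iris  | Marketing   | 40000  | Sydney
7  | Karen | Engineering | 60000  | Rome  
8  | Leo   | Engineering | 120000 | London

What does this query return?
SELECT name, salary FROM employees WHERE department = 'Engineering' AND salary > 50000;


Filtering: department = 'Engineering' AND salary > 50000
Matching: 2 rows

2 rows:
Karen, 60000
Leo, 120000


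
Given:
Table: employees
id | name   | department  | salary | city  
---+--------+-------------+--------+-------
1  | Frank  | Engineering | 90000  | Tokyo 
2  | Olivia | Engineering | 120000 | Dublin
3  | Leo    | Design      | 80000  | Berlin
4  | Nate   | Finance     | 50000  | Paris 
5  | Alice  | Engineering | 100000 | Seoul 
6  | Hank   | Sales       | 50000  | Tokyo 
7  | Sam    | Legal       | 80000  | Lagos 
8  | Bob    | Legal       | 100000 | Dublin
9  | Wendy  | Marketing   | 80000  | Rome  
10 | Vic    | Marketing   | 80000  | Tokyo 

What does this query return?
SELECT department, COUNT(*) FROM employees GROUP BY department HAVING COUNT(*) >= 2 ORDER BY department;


Groups with count >= 2:
  Engineering: 3 -> PASS
  Legal: 2 -> PASS
  Marketing: 2 -> PASS
  Design: 1 -> filtered out
  Finance: 1 -> filtered out
  Sales: 1 -> filtered out


3 groups:
Engineering, 3
Legal, 2
Marketing, 2


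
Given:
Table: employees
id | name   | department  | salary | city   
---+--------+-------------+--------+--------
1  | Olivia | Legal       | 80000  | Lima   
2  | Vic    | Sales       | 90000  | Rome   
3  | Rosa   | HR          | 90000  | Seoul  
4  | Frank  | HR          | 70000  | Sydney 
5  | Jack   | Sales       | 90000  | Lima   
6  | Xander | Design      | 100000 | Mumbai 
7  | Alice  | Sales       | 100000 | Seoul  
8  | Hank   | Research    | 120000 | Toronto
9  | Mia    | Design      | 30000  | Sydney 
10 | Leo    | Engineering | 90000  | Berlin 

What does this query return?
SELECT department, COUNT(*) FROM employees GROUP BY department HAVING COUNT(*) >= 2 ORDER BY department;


Groups with count >= 2:
  Design: 2 -> PASS
  HR: 2 -> PASS
  Sales: 3 -> PASS
  Engineering: 1 -> filtered out
  Legal: 1 -> filtered out
  Research: 1 -> filtered out


3 groups:
Design, 2
HR, 2
Sales, 3


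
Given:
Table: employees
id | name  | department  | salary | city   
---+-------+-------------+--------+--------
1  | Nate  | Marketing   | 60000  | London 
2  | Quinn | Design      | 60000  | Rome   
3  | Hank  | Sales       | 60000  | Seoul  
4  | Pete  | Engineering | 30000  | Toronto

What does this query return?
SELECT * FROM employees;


SELECT * returns all 4 rows with all columns

4 rows:
1, Nate, Marketing, 60000, London
2, Quinn, Design, 60000, Rome
3, Hank, Sales, 60000, Seoul
4, Pete, Engineering, 30000, Toronto


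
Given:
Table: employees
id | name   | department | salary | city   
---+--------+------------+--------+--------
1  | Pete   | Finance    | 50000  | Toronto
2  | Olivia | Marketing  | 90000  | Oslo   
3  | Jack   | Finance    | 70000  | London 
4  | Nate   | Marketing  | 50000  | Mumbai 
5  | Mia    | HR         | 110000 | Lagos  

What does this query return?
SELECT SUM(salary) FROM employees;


SUM(salary) = 50000 + 90000 + 70000 + 50000 + 110000 = 370000

370000


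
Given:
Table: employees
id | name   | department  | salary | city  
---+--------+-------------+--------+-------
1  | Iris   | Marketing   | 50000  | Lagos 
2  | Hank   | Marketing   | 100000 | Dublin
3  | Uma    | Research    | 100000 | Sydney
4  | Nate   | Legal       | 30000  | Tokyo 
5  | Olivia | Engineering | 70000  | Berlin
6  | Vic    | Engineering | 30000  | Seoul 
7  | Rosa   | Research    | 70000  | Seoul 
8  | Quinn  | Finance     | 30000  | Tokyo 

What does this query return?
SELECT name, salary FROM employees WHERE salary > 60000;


Filtering: salary > 60000
Matching: 4 rows

4 rows:
Hank, 100000
Uma, 100000
Olivia, 70000
Rosa, 70000


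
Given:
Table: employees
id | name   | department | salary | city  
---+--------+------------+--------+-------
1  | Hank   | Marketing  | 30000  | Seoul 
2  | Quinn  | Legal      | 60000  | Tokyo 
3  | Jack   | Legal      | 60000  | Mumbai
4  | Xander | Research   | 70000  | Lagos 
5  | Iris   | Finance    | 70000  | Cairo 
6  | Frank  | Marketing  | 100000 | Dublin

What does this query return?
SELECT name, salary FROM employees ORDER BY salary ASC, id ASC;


Sorting by salary ASC, then id ASC for ties

6 rows:
Hank, 30000
Quinn, 60000
Jack, 60000
Xander, 70000
Iris, 70000
Frank, 100000


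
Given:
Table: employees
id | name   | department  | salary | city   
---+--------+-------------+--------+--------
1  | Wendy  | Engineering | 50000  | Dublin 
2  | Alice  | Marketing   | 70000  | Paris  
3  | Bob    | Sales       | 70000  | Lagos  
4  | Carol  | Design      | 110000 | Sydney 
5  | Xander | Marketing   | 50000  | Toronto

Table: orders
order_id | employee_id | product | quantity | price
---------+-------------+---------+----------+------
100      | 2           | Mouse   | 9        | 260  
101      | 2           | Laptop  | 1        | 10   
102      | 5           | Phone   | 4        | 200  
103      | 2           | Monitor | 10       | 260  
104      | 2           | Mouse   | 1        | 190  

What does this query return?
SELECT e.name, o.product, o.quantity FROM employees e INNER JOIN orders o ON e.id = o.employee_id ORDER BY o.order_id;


Joining employees.id = orders.employee_id:
  employee Alice (id=2) -> order Mouse
  employee Alice (id=2) -> order Laptop
  employee Xander (id=5) -> order Phone
  employee Alice (id=2) -> order Monitor
  employee Alice (id=2) -> order Mouse


5 rows:
Alice, Mouse, 9
Alice, Laptop, 1
Xander, Phone, 4
Alice, Monitor, 10
Alice, Mouse, 1


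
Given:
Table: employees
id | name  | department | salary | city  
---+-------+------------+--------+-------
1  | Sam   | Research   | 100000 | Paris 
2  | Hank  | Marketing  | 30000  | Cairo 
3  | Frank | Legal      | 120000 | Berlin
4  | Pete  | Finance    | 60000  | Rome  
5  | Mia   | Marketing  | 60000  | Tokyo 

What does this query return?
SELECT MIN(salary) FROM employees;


Salaries: 100000, 30000, 120000, 60000, 60000
MIN = 30000

30000


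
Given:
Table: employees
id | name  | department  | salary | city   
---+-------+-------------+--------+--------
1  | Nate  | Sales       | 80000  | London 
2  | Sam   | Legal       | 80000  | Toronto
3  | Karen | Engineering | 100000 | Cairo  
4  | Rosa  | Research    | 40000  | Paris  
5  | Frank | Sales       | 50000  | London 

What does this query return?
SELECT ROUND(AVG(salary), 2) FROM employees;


SUM(salary) = 350000
COUNT = 5
ROUND(AVG, 2) = ROUND(350000 / 5, 2) = 70000.0

70000.0


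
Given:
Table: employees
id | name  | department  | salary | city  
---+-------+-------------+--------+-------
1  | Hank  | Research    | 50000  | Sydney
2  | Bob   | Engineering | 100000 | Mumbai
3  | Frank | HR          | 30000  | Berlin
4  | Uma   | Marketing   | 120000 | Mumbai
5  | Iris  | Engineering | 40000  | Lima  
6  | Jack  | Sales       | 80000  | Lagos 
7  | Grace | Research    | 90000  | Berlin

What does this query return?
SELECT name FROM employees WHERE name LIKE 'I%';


LIKE 'I%' matches names starting with 'I'
Matching: 1

1 rows:
Iris


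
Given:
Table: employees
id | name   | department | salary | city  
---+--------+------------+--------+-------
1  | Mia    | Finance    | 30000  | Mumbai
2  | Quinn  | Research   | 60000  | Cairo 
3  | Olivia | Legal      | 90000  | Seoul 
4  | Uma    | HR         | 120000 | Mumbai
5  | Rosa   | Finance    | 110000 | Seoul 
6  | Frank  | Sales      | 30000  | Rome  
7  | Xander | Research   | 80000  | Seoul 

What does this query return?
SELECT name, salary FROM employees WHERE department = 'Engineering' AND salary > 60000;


Filtering: department = 'Engineering' AND salary > 60000
Matching: 0 rows

Empty result set (0 rows)


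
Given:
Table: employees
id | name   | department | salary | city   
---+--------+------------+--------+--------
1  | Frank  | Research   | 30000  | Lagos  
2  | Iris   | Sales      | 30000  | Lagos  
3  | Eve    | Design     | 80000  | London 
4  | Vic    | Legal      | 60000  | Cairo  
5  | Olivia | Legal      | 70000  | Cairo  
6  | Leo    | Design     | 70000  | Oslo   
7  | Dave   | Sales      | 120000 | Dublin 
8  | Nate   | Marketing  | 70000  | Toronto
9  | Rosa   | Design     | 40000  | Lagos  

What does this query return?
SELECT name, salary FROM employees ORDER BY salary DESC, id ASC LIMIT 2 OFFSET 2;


Sort by salary DESC (id ASC tiebreak), then skip 2 and take 2
Rows 3 through 4

2 rows:
Olivia, 70000
Leo, 70000


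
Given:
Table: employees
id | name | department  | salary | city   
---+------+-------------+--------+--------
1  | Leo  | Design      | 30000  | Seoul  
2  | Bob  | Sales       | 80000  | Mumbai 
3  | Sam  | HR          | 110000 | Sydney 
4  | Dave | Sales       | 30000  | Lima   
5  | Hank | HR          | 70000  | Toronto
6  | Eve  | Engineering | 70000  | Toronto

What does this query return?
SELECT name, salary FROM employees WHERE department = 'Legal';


Filtering: department = 'Legal'
Matching rows: 0

Empty result set (0 rows)


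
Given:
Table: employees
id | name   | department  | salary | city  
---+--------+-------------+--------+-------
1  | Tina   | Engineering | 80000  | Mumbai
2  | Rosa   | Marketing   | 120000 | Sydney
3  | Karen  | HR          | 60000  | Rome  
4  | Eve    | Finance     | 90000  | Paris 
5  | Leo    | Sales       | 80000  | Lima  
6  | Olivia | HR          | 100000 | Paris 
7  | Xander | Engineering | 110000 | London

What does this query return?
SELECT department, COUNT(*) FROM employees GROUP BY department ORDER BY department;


Assigning each row to its department group:
  Tina -> Engineering
  Rosa -> Marketing
  Karen -> HR
  Eve -> Finance
  Leo -> Sales
  Olivia -> HR
  Xander -> Engineering


5 groups:
Engineering, 2
Finance, 1
HR, 2
Marketing, 1
Sales, 1


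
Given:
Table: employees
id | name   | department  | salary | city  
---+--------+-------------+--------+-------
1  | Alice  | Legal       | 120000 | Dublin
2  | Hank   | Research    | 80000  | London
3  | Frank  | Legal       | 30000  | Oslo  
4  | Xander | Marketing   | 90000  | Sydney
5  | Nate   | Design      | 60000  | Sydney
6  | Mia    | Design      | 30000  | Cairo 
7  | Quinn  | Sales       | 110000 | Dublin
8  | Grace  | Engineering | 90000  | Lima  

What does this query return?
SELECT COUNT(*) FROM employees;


COUNT(*) counts all rows

8


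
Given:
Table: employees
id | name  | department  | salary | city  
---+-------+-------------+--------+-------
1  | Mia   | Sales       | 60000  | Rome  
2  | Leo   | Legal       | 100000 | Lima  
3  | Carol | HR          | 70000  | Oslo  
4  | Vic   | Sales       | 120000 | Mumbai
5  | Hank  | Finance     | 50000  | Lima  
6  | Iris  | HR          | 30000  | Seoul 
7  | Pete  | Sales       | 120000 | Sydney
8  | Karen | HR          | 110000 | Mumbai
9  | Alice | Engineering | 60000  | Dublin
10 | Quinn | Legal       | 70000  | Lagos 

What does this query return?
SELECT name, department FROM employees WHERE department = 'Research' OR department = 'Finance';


Filtering: department = 'Research' OR 'Finance'
Matching: 1 rows

1 rows:
Hank, Finance


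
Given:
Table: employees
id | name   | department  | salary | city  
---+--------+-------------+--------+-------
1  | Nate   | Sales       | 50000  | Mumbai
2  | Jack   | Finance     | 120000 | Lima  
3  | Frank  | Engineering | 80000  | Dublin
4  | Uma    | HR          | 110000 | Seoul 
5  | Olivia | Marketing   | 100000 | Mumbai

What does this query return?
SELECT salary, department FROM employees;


Projecting columns: salary, department

5 rows:
50000, Sales
120000, Finance
80000, Engineering
110000, HR
100000, Marketing


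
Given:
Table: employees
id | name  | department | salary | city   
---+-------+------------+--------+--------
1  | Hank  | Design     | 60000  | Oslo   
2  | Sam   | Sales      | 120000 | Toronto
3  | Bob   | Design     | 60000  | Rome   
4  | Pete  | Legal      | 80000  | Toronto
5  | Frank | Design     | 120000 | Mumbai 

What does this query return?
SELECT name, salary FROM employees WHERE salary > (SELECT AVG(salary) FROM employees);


Subquery: AVG(salary) = 88000.0
Filtering: salary > 88000.0
  Sam (120000) -> MATCH
  Frank (120000) -> MATCH


2 rows:
Sam, 120000
Frank, 120000


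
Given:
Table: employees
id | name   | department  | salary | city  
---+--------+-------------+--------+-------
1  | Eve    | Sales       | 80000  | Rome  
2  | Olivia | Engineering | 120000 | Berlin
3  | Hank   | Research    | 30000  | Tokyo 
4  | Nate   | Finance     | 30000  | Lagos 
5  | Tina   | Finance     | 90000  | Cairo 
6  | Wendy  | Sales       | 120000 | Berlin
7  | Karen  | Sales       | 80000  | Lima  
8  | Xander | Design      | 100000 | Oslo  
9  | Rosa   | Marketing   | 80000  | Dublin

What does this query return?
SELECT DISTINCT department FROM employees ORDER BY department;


All 'department' values (row order): Sales, Engineering, Research, Finance, Finance, Sales, Sales, Design, Marketing
Removing duplicates leaves 6 unique value(s).

6 values:
Design
Engineering
Finance
Marketing
Research
Sales


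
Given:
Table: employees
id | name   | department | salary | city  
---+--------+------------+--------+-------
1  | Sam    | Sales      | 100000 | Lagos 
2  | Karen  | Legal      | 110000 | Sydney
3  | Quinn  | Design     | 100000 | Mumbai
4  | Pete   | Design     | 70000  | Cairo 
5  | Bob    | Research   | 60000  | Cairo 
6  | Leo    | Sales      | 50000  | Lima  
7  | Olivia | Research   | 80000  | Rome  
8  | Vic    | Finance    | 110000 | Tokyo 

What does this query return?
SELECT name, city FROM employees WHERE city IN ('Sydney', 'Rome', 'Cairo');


Filtering: city IN ('Sydney', 'Rome', 'Cairo')
Matching: 4 rows

4 rows:
Karen, Sydney
Pete, Cairo
Bob, Cairo
Olivia, Rome


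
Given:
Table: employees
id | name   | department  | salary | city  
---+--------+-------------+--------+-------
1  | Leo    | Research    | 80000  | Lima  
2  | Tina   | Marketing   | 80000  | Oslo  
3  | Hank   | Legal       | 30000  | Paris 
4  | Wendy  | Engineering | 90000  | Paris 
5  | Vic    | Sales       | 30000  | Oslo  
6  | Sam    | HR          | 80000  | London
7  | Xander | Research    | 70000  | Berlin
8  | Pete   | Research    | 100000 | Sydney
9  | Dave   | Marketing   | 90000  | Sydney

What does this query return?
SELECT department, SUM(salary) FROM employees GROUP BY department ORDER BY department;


Summing salary within each department:
  Engineering: 90000 = 90000
  HR: 80000 = 80000
  Legal: 30000 = 30000
  Marketing: 80000 + 90000 = 170000
  Research: 80000 + 70000 + 100000 = 250000
  Sales: 30000 = 30000


6 groups:
Engineering, 90000
HR, 80000
Legal, 30000
Marketing, 170000
Research, 250000
Sales, 30000


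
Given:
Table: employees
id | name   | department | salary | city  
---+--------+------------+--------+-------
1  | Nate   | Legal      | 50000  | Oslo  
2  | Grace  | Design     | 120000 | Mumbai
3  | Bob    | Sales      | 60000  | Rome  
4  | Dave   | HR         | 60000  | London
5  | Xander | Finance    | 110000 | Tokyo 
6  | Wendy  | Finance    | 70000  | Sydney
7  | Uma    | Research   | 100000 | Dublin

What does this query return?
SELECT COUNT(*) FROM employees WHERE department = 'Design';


Counting rows where department = 'Design'
  Grace -> MATCH


1


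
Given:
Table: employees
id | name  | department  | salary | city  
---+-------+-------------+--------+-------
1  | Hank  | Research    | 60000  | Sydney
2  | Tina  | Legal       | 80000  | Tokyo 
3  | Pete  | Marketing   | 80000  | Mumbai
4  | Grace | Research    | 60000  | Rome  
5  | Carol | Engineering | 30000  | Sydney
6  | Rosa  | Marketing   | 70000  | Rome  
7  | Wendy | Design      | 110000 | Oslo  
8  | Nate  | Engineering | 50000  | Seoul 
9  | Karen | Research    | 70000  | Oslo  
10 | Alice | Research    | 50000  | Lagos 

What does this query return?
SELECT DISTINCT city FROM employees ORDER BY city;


All 'city' values (row order): Sydney, Tokyo, Mumbai, Rome, Sydney, Rome, Oslo, Seoul, Oslo, Lagos
Removing duplicates leaves 7 unique value(s).

7 values:
Lagos
Mumbai
Oslo
Rome
Seoul
Sydney
Tokyo


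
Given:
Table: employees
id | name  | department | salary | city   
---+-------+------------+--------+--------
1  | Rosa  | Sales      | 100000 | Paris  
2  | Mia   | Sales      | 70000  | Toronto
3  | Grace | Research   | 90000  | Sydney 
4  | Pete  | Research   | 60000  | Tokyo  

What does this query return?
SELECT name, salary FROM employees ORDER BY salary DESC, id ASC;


Sorting by salary DESC, then id ASC for ties

4 rows:
Rosa, 100000
Grace, 90000
Mia, 70000
Pete, 60000


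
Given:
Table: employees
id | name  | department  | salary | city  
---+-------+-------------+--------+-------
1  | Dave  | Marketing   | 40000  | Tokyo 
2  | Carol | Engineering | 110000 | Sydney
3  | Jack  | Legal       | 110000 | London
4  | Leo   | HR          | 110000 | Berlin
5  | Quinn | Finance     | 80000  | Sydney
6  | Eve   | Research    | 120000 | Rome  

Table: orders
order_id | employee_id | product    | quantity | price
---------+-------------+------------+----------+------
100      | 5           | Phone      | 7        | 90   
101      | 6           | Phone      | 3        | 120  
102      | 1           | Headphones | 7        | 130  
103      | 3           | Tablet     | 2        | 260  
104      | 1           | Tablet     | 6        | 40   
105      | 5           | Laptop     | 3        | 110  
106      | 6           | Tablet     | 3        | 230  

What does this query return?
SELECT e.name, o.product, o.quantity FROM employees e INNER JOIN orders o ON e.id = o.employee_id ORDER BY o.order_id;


Joining employees.id = orders.employee_id:
  employee Quinn (id=5) -> order Phone
  employee Eve (id=6) -> order Phone
  employee Dave (id=1) -> order Headphones
  employee Jack (id=3) -> order Tablet
  employee Dave (id=1) -> order Tablet
  employee Quinn (id=5) -> order Laptop
  employee Eve (id=6) -> order Tablet


7 rows:
Quinn, Phone, 7
Eve, Phone, 3
Dave, Headphones, 7
Jack, Tablet, 2
Dave, Tablet, 6
Quinn, Laptop, 3
Eve, Tablet, 3


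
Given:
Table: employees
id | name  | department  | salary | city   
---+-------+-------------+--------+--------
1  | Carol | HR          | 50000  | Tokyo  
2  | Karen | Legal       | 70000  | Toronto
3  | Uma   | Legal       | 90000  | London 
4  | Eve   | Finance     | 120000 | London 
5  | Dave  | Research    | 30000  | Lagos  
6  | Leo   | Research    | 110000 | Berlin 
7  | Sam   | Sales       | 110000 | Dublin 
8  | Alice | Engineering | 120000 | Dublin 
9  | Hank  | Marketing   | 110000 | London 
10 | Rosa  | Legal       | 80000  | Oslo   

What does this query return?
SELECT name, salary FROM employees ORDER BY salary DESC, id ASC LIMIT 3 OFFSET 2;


Sort by salary DESC (id ASC tiebreak), then skip 2 and take 3
Rows 3 through 5

3 rows:
Leo, 110000
Sam, 110000
Hank, 110000


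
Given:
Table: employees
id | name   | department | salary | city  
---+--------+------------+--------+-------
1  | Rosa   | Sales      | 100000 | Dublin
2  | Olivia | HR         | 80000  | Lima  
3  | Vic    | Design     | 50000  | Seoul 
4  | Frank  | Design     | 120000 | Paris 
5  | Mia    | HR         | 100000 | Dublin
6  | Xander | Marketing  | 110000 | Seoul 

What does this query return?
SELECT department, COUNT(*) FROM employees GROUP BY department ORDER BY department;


Assigning each row to its department group:
  Rosa -> Sales
  Olivia -> HR
  Vic -> Design
  Frank -> Design
  Mia -> HR
  Xander -> Marketing


4 groups:
Design, 2
HR, 2
Marketing, 1
Sales, 1


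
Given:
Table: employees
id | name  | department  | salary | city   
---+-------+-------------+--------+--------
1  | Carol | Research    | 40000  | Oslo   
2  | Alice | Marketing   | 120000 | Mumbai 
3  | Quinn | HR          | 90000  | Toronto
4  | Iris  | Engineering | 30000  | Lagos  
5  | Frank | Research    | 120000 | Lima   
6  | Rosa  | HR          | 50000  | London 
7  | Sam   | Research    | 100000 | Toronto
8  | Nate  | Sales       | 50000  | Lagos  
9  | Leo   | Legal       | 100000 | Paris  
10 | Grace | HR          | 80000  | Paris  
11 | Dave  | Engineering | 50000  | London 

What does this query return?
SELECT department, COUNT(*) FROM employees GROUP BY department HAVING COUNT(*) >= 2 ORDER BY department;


Groups with count >= 2:
  Engineering: 2 -> PASS
  HR: 3 -> PASS
  Research: 3 -> PASS
  Legal: 1 -> filtered out
  Marketing: 1 -> filtered out
  Sales: 1 -> filtered out


3 groups:
Engineering, 2
HR, 3
Research, 3


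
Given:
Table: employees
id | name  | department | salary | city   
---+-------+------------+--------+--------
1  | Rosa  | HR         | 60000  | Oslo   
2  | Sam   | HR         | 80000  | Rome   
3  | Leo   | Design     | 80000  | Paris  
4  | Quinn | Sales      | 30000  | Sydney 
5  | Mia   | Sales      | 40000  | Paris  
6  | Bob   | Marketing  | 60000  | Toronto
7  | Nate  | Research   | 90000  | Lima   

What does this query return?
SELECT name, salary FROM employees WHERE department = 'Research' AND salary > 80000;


Filtering: department = 'Research' AND salary > 80000
Matching: 1 rows

1 rows:
Nate, 90000


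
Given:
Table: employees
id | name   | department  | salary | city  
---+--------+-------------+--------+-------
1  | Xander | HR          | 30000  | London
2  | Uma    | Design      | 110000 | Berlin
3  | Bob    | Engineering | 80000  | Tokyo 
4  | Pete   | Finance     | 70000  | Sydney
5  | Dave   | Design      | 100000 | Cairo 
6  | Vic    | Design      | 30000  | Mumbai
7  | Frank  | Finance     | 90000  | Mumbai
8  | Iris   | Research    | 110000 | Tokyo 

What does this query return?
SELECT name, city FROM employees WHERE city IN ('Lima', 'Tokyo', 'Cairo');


Filtering: city IN ('Lima', 'Tokyo', 'Cairo')
Matching: 3 rows

3 rows:
Bob, Tokyo
Dave, Cairo
Iris, Tokyo


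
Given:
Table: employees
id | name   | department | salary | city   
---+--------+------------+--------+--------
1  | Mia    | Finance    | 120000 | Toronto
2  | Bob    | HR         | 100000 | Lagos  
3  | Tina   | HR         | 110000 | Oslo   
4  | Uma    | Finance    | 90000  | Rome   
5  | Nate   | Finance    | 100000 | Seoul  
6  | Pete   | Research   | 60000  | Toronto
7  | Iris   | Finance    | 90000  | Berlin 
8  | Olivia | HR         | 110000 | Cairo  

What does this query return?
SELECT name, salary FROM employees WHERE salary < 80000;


Filtering: salary < 80000
Matching: 1 rows

1 rows:
Pete, 60000


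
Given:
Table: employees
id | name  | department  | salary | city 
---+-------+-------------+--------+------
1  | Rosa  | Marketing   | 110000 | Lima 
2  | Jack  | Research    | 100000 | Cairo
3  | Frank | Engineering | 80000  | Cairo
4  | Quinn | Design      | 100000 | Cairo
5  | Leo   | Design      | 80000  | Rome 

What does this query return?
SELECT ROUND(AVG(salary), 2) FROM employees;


SUM(salary) = 470000
COUNT = 5
ROUND(AVG, 2) = ROUND(470000 / 5, 2) = 94000.0

94000.0


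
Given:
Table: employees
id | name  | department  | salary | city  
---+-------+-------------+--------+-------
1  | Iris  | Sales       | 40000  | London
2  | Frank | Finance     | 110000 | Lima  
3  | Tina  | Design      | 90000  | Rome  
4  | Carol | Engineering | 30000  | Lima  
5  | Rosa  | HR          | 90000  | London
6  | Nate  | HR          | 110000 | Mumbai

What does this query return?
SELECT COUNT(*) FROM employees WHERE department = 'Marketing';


Counting rows where department = 'Marketing'


0


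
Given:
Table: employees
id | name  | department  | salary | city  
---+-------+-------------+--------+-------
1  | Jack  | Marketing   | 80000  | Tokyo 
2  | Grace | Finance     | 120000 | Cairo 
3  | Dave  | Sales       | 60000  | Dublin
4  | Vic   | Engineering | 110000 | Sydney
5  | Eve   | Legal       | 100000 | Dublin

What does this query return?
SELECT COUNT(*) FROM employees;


COUNT(*) counts all rows

5


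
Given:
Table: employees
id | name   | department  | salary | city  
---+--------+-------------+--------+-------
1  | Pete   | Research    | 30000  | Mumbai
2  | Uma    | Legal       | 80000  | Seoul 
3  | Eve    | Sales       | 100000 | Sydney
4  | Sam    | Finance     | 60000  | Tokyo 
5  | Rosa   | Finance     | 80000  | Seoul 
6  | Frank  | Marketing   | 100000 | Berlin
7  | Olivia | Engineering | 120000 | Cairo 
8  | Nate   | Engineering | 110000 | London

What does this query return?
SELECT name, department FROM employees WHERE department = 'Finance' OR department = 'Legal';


Filtering: department = 'Finance' OR 'Legal'
Matching: 3 rows

3 rows:
Uma, Legal
Sam, Finance
Rosa, Finance


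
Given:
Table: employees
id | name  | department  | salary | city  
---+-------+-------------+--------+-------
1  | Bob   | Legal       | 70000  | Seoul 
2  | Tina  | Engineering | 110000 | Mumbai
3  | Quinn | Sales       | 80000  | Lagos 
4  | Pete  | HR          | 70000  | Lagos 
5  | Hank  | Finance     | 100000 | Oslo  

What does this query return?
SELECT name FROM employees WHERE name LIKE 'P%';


LIKE 'P%' matches names starting with 'P'
Matching: 1

1 rows:
Pete


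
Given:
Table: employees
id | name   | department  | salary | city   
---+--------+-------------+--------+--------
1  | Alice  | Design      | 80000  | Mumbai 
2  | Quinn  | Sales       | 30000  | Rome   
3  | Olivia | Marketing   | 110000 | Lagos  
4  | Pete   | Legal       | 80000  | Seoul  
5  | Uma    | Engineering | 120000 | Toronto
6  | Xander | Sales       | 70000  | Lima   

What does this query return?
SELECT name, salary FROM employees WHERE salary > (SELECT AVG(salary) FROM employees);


Subquery: AVG(salary) = 81666.67
Filtering: salary > 81666.67
  Olivia (110000) -> MATCH
  Uma (120000) -> MATCH


2 rows:
Olivia, 110000
Uma, 120000


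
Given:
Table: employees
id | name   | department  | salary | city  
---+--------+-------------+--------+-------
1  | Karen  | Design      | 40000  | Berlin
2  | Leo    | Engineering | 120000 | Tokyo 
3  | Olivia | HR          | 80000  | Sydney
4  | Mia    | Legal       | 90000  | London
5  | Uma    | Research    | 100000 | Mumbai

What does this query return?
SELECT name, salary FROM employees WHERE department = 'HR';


Filtering: department = 'HR'
Matching rows: 1

1 rows:
Olivia, 80000


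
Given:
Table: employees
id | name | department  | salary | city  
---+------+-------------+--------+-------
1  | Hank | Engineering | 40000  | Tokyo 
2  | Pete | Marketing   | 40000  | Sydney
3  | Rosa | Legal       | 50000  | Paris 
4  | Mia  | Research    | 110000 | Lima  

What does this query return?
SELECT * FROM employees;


SELECT * returns all 4 rows with all columns

4 rows:
1, Hank, Engineering, 40000, Tokyo
2, Pete, Marketing, 40000, Sydney
3, Rosa, Legal, 50000, Paris
4, Mia, Research, 110000, Lima


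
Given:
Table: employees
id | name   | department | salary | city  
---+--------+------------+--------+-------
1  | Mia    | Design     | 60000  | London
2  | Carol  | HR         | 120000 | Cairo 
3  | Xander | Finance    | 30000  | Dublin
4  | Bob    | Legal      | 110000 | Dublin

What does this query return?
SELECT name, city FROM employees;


Projecting columns: name, city

4 rows:
Mia, London
Carol, Cairo
Xander, Dublin
Bob, Dublin


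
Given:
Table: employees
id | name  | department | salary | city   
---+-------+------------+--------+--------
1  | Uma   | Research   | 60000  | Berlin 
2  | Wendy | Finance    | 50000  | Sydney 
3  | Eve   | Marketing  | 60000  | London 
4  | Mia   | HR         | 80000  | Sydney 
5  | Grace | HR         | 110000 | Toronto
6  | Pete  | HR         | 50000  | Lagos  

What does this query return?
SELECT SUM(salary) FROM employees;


SUM(salary) = 60000 + 50000 + 60000 + 80000 + 110000 + 50000 = 410000

410000
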